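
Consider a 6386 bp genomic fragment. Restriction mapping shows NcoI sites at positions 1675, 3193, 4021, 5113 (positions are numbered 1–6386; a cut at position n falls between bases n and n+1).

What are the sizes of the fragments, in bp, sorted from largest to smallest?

Linear molecule, 4 cuts → 5 fragments:
  1675 − 0 = 1675 bp
  3193 − 1675 = 1518 bp
  4021 − 3193 = 828 bp
  5113 − 4021 = 1092 bp
  6386 − 5113 = 1273 bp
Sorted largest to smallest: 1675, 1518, 1273, 1092, 828 bp.

1675, 1518, 1273, 1092, 828 bp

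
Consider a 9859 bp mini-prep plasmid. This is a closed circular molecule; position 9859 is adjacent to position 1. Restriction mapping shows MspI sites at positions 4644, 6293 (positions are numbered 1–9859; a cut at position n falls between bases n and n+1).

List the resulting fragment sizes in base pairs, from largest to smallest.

Circular molecule, 2 cuts → 2 fragments:
  6293 − 4644 = 1649 bp
  wrap: 9859 − 6293 + 4644 = 8210 bp
Sorted largest to smallest: 8210, 1649 bp.

8210, 1649 bp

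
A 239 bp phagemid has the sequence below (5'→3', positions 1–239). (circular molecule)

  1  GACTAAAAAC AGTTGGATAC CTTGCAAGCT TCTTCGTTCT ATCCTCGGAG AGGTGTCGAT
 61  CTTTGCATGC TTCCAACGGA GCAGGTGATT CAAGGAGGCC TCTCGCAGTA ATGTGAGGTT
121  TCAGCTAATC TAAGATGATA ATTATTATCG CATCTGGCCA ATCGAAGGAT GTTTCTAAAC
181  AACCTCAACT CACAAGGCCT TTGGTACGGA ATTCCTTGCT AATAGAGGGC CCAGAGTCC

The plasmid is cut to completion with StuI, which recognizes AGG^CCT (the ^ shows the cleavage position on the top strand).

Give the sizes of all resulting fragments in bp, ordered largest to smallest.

StuI sites (AGGCCT) start at positions 96, 195.
StuI cuts after base 3 of each site, so after positions 98, 197.
Circular molecule, 2 cuts → 2 fragments:
  99–197 → 99 bp
  198–239 then 1–98 → 42 + 98 = 140 bp
Sorted largest to smallest: 140, 99 bp.

140, 99 bp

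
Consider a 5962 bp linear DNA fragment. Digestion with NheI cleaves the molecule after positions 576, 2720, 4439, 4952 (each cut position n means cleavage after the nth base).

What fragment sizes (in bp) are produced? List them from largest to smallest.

Linear molecule, 4 cuts → 5 fragments:
  576 − 0 = 576 bp
  2720 − 576 = 2144 bp
  4439 − 2720 = 1719 bp
  4952 − 4439 = 513 bp
  5962 − 4952 = 1010 bp
Sorted largest to smallest: 2144, 1719, 1010, 576, 513 bp.

2144, 1719, 1010, 576, 513 bp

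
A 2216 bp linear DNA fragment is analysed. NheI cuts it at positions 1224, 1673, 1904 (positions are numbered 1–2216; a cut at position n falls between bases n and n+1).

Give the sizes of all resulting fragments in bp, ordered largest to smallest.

Linear molecule, 3 cuts → 4 fragments:
  1224 − 0 = 1224 bp
  1673 − 1224 = 449 bp
  1904 − 1673 = 231 bp
  2216 − 1904 = 312 bp
Sorted largest to smallest: 1224, 449, 312, 231 bp.

1224, 449, 312, 231 bp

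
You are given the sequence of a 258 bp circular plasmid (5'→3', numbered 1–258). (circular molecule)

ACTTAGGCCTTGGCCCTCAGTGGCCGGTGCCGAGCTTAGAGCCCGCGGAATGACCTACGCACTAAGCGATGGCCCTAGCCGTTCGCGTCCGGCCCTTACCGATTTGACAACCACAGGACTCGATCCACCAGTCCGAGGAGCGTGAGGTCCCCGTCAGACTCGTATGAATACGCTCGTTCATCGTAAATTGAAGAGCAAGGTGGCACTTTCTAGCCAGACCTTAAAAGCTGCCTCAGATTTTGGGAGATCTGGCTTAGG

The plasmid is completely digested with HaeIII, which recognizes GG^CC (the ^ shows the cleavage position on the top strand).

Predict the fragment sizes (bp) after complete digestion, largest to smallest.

HaeIII sites (GGCC) start at positions 6, 12, 22, 71, 91.
HaeIII cuts after base 2 of each site, so after positions 7, 13, 23, 72, 92.
Circular molecule, 5 cuts → 5 fragments:
  8–13 → 6 bp
  14–23 → 10 bp
  24–72 → 49 bp
  73–92 → 20 bp
  93–258 then 1–7 → 166 + 7 = 173 bp
Sorted largest to smallest: 173, 49, 20, 10, 6 bp.

173, 49, 20, 10, 6 bp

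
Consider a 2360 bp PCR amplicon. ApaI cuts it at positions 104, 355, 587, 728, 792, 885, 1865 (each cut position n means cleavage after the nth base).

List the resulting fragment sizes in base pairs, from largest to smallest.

Linear molecule, 7 cuts → 8 fragments:
  104 − 0 = 104 bp
  355 − 104 = 251 bp
  587 − 355 = 232 bp
  728 − 587 = 141 bp
  792 − 728 = 64 bp
  885 − 792 = 93 bp
  1865 − 885 = 980 bp
  2360 − 1865 = 495 bp
Sorted largest to smallest: 980, 495, 251, 232, 141, 104, 93, 64 bp.

980, 495, 251, 232, 141, 104, 93, 64 bp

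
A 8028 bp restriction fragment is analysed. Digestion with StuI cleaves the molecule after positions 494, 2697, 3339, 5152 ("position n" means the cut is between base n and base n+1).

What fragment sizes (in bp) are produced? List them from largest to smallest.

2876, 2203, 1813, 642, 494 bp

Linear molecule, 4 cuts → 5 fragments:
  494 − 0 = 494 bp
  2697 − 494 = 2203 bp
  3339 − 2697 = 642 bp
  5152 − 3339 = 1813 bp
  8028 − 5152 = 2876 bp
Sorted largest to smallest: 2876, 2203, 1813, 642, 494 bp.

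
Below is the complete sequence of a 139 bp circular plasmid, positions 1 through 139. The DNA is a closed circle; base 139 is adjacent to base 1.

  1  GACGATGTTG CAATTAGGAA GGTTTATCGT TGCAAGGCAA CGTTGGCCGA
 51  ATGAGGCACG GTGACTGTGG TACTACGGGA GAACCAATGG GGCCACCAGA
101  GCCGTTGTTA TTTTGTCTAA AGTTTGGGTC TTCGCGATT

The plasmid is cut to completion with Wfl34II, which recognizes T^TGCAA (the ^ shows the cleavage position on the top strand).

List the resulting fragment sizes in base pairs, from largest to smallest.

Wfl34II sites (TTGCAA) start at positions 8, 30.
Wfl34II cuts after the first base of each site, so after positions 8, 30.
Circular molecule, 2 cuts → 2 fragments:
  9–30 → 22 bp
  31–139 then 1–8 → 109 + 8 = 117 bp
Sorted largest to smallest: 117, 22 bp.

117, 22 bp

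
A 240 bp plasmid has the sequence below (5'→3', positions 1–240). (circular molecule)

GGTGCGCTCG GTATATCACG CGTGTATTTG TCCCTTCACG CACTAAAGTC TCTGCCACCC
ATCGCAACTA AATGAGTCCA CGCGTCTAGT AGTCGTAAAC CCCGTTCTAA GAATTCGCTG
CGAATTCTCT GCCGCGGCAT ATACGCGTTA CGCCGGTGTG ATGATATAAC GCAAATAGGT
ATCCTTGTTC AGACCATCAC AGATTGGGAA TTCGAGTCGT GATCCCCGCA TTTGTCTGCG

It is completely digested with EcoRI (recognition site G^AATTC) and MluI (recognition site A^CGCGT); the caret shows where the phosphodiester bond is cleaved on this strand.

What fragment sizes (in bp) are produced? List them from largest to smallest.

EcoRI sites (GAATTC) start at positions 111, 122, 208.
EcoRI cuts after the first base of each site, so after positions 111, 122, 208.
MluI sites (ACGCGT) start at positions 18, 80, 143.
MluI cuts after the first base of each site, so after positions 18, 80, 143.
Combined cut positions: 18, 80, 111, 122, 143, 208.
Circular molecule, 6 cuts → 6 fragments:
  19–80 → 62 bp
  81–111 → 31 bp
  112–122 → 11 bp
  123–143 → 21 bp
  144–208 → 65 bp
  209–240 then 1–18 → 32 + 18 = 50 bp
Sorted largest to smallest: 65, 62, 50, 31, 21, 11 bp.

65, 62, 50, 31, 21, 11 bp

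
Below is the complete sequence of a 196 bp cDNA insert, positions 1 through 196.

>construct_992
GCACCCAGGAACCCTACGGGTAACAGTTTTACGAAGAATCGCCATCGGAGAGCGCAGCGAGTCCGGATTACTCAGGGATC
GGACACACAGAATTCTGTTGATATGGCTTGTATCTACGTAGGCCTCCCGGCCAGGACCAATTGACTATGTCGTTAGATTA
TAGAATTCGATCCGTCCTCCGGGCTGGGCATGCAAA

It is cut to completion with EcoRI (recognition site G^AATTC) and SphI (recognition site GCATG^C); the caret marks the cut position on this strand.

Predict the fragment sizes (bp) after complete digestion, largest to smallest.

EcoRI sites (GAATTC) start at positions 90, 163.
EcoRI cuts after the first base of each site, so after positions 90, 163.
The SphI site (GCATGC) starts at position 188.
SphI cuts after base 5 of each site (before the last base), so after position 192.
Combined cut positions: 90, 163, 192.
Linear molecule, 3 cuts → 4 fragments:
  1–90 → 90 bp
  91–163 → 73 bp
  164–192 → 29 bp
  193–196 → 4 bp
Sorted largest to smallest: 90, 73, 29, 4 bp.

90, 73, 29, 4 bp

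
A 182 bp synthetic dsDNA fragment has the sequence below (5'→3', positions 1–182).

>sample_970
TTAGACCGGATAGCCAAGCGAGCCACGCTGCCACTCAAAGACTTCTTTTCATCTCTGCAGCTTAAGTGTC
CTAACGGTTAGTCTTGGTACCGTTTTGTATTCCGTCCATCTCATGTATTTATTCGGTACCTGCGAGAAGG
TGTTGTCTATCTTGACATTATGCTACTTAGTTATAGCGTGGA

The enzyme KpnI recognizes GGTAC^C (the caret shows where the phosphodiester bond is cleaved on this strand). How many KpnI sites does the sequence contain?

GGTACC occurs starting at positions 86, 125.
KpnI cuts at 2 sites.

2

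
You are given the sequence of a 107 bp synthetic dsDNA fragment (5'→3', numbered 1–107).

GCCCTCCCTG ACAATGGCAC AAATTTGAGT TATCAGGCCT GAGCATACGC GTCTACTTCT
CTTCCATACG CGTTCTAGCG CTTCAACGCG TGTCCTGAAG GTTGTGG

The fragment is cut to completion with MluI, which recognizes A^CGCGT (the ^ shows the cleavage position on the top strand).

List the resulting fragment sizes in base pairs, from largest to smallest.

MluI sites (ACGCGT) start at positions 47, 68, 86.
MluI cuts after the first base of each site, so after positions 47, 68, 86.
Linear molecule, 3 cuts → 4 fragments:
  1–47 → 47 bp
  48–68 → 21 bp
  69–86 → 18 bp
  87–107 → 21 bp
Sorted largest to smallest: 47, 21, 21, 18 bp.

47, 21, 21, 18 bp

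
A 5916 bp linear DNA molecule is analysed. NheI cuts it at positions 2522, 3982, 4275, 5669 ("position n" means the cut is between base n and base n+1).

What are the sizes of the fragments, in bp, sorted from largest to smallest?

2522, 1460, 1394, 293, 247 bp

Linear molecule, 4 cuts → 5 fragments:
  2522 − 0 = 2522 bp
  3982 − 2522 = 1460 bp
  4275 − 3982 = 293 bp
  5669 − 4275 = 1394 bp
  5916 − 5669 = 247 bp
Sorted largest to smallest: 2522, 1460, 1394, 293, 247 bp.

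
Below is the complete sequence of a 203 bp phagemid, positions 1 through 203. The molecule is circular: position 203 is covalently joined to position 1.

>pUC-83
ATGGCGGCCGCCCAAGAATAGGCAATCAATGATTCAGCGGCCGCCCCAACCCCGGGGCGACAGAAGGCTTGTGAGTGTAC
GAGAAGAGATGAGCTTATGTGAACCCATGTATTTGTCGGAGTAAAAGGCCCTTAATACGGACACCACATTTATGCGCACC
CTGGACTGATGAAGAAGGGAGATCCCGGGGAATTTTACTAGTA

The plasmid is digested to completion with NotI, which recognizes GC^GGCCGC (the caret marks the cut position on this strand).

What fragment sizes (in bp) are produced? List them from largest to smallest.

170, 33 bp

NotI sites (GCGGCCGC) start at positions 4, 37.
NotI cuts after base 2 of each site, so after positions 5, 38.
Circular molecule, 2 cuts → 2 fragments:
  6–38 → 33 bp
  39–203 then 1–5 → 165 + 5 = 170 bp
Sorted largest to smallest: 170, 33 bp.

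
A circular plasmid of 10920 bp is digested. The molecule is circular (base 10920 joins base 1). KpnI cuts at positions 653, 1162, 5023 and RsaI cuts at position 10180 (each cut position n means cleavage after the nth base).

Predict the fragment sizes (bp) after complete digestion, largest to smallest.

Combined cut positions (sorted): 653, 1162, 5023, 10180.
Circular molecule, 4 cuts → 4 fragments:
  1162 − 653 = 509 bp
  5023 − 1162 = 3861 bp
  10180 − 5023 = 5157 bp
  wrap: 10920 − 10180 + 653 = 1393 bp
Sorted largest to smallest: 5157, 3861, 1393, 509 bp.

5157, 3861, 1393, 509 bp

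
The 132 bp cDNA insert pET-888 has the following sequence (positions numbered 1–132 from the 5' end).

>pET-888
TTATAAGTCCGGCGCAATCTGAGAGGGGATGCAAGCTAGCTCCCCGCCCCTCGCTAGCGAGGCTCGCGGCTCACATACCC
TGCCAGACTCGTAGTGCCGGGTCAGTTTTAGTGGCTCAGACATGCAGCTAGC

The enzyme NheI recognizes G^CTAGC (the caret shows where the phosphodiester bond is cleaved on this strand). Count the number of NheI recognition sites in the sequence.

GCTAGC occurs starting at positions 35, 53, 127.
NheI cuts at 3 sites.

3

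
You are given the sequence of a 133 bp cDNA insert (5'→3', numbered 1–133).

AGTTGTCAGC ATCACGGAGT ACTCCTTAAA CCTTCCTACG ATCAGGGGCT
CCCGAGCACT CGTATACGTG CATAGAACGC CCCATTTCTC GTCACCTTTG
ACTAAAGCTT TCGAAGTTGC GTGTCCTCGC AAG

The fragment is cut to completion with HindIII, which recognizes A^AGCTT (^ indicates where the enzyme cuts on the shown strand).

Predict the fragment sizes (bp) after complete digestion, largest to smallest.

The HindIII site (AAGCTT) starts at position 105.
HindIII cuts after the first base of each site, so after position 105.
Linear molecule, 1 cut → 2 fragments:
  1–105 → 105 bp
  106–133 → 28 bp
Sorted largest to smallest: 105, 28 bp.

105, 28 bp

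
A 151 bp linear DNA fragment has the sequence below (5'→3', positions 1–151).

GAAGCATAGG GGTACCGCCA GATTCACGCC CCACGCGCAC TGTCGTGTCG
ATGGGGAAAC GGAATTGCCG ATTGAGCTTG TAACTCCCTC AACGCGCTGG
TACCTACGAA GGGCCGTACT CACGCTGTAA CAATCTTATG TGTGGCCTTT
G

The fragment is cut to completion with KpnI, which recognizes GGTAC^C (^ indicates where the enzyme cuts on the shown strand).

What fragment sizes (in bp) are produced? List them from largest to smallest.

KpnI sites (GGTACC) start at positions 11, 99.
KpnI cuts after base 5 of each site (before the last base), so after positions 15, 103.
Linear molecule, 2 cuts → 3 fragments:
  1–15 → 15 bp
  16–103 → 88 bp
  104–151 → 48 bp
Sorted largest to smallest: 88, 48, 15 bp.

88, 48, 15 bp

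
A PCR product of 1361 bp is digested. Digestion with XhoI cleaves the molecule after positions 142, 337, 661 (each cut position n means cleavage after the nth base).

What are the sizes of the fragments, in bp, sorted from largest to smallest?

Linear molecule, 3 cuts → 4 fragments:
  142 − 0 = 142 bp
  337 − 142 = 195 bp
  661 − 337 = 324 bp
  1361 − 661 = 700 bp
Sorted largest to smallest: 700, 324, 195, 142 bp.

700, 324, 195, 142 bp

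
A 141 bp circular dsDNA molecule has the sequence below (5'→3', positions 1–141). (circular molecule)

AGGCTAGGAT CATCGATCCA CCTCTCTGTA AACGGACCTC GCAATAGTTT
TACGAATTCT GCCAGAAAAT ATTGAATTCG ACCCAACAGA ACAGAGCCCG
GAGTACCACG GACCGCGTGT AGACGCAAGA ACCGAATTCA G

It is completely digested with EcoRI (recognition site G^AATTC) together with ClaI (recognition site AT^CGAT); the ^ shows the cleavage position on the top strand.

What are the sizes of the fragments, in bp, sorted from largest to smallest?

EcoRI sites (GAATTC) start at positions 54, 74, 134.
EcoRI cuts after the first base of each site, so after positions 54, 74, 134.
The ClaI site (ATCGAT) starts at position 12.
ClaI cuts after base 2 of each site, so after position 13.
Combined cut positions: 13, 54, 74, 134.
Circular molecule, 4 cuts → 4 fragments:
  14–54 → 41 bp
  55–74 → 20 bp
  75–134 → 60 bp
  135–141 then 1–13 → 7 + 13 = 20 bp
Sorted largest to smallest: 60, 41, 20, 20 bp.

60, 41, 20, 20 bp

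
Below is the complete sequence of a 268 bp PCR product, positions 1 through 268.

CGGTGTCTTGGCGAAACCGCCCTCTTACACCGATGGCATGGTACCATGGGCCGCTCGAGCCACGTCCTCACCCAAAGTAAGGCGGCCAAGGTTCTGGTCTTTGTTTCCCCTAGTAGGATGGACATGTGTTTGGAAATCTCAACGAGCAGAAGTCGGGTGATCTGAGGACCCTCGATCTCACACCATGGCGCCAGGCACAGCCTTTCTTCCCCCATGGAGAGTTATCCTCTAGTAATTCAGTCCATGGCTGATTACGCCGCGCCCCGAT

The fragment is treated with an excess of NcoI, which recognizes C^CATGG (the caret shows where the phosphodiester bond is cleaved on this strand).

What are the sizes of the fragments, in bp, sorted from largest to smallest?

NcoI sites (CCATGG) start at positions 44, 183, 212, 242.
NcoI cuts after the first base of each site, so after positions 44, 183, 212, 242.
Linear molecule, 4 cuts → 5 fragments:
  1–44 → 44 bp
  45–183 → 139 bp
  184–212 → 29 bp
  213–242 → 30 bp
  243–268 → 26 bp
Sorted largest to smallest: 139, 44, 30, 29, 26 bp.

139, 44, 30, 29, 26 bp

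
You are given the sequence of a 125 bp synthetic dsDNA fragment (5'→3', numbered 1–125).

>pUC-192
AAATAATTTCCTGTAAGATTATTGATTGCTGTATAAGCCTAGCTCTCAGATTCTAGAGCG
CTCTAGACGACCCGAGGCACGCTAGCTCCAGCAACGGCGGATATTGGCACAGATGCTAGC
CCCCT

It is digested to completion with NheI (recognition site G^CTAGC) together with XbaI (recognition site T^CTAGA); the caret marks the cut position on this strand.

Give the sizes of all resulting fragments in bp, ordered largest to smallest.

NheI sites (GCTAGC) start at positions 81, 115.
NheI cuts after the first base of each site, so after positions 81, 115.
XbaI sites (TCTAGA) start at positions 52, 62.
XbaI cuts after the first base of each site, so after positions 52, 62.
Combined cut positions: 52, 62, 81, 115.
Linear molecule, 4 cuts → 5 fragments:
  1–52 → 52 bp
  53–62 → 10 bp
  63–81 → 19 bp
  82–115 → 34 bp
  116–125 → 10 bp
Sorted largest to smallest: 52, 34, 19, 10, 10 bp.

52, 34, 19, 10, 10 bp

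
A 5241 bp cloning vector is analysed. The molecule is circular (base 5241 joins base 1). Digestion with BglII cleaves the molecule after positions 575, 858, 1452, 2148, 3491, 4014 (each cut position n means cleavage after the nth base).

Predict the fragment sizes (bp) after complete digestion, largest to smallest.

Circular molecule, 6 cuts → 6 fragments:
  858 − 575 = 283 bp
  1452 − 858 = 594 bp
  2148 − 1452 = 696 bp
  3491 − 2148 = 1343 bp
  4014 − 3491 = 523 bp
  wrap: 5241 − 4014 + 575 = 1802 bp
Sorted largest to smallest: 1802, 1343, 696, 594, 523, 283 bp.

1802, 1343, 696, 594, 523, 283 bp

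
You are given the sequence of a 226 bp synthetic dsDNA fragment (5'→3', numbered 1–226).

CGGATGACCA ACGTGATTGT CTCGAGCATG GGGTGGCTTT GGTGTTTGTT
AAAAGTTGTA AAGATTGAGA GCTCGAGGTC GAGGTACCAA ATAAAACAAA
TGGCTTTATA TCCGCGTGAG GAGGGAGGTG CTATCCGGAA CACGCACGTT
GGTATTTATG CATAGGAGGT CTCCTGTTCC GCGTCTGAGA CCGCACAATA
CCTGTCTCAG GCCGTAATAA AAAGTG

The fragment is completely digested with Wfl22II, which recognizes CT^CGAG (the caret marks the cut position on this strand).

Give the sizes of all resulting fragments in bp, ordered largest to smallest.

Wfl22II sites (CTCGAG) start at positions 21, 72.
Wfl22II cuts after base 2 of each site, so after positions 22, 73.
Linear molecule, 2 cuts → 3 fragments:
  1–22 → 22 bp
  23–73 → 51 bp
  74–226 → 153 bp
Sorted largest to smallest: 153, 51, 22 bp.

153, 51, 22 bp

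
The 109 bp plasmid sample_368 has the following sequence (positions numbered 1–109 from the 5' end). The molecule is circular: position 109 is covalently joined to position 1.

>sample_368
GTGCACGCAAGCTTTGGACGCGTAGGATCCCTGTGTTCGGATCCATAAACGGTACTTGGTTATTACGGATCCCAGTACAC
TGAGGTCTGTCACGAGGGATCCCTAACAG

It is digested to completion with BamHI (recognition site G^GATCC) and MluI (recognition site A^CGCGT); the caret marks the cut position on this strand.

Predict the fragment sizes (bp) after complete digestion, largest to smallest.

30, 30, 28, 14, 7 bp

BamHI sites (GGATCC) start at positions 25, 39, 67, 97.
BamHI cuts after the first base of each site, so after positions 25, 39, 67, 97.
The MluI site (ACGCGT) starts at position 18.
MluI cuts after the first base of each site, so after position 18.
Combined cut positions: 18, 25, 39, 67, 97.
Circular molecule, 5 cuts → 5 fragments:
  19–25 → 7 bp
  26–39 → 14 bp
  40–67 → 28 bp
  68–97 → 30 bp
  98–109 then 1–18 → 12 + 18 = 30 bp
Sorted largest to smallest: 30, 30, 28, 14, 7 bp.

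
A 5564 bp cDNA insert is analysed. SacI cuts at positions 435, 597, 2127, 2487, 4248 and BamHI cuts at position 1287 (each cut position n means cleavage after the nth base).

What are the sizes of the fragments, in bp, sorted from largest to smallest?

Combined cut positions (sorted): 435, 597, 1287, 2127, 2487, 4248.
Linear molecule, 6 cuts → 7 fragments:
  435 − 0 = 435 bp
  597 − 435 = 162 bp
  1287 − 597 = 690 bp
  2127 − 1287 = 840 bp
  2487 − 2127 = 360 bp
  4248 − 2487 = 1761 bp
  5564 − 4248 = 1316 bp
Sorted largest to smallest: 1761, 1316, 840, 690, 435, 360, 162 bp.

1761, 1316, 840, 690, 435, 360, 162 bp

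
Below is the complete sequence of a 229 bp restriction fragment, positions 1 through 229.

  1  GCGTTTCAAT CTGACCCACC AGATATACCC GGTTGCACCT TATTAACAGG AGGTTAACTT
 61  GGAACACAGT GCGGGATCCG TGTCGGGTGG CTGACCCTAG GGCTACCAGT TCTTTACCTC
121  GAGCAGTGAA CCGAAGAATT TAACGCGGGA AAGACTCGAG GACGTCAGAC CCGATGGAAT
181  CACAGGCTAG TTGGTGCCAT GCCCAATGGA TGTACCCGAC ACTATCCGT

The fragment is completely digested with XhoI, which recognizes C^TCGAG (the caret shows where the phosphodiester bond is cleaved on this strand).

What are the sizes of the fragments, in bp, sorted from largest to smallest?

118, 74, 37 bp

XhoI sites (CTCGAG) start at positions 118, 155.
XhoI cuts after the first base of each site, so after positions 118, 155.
Linear molecule, 2 cuts → 3 fragments:
  1–118 → 118 bp
  119–155 → 37 bp
  156–229 → 74 bp
Sorted largest to smallest: 118, 74, 37 bp.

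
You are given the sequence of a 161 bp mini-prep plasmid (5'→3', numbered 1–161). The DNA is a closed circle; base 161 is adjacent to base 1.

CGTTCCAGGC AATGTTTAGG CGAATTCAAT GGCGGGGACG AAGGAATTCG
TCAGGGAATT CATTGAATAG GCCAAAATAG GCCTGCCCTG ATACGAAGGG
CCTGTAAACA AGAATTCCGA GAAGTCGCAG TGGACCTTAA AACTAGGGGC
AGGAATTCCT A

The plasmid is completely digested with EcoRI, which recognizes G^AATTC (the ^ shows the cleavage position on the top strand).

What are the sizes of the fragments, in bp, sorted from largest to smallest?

56, 41, 30, 22, 12 bp

EcoRI sites (GAATTC) start at positions 22, 44, 56, 112, 153.
EcoRI cuts after the first base of each site, so after positions 22, 44, 56, 112, 153.
Circular molecule, 5 cuts → 5 fragments:
  23–44 → 22 bp
  45–56 → 12 bp
  57–112 → 56 bp
  113–153 → 41 bp
  154–161 then 1–22 → 8 + 22 = 30 bp
Sorted largest to smallest: 56, 41, 30, 22, 12 bp.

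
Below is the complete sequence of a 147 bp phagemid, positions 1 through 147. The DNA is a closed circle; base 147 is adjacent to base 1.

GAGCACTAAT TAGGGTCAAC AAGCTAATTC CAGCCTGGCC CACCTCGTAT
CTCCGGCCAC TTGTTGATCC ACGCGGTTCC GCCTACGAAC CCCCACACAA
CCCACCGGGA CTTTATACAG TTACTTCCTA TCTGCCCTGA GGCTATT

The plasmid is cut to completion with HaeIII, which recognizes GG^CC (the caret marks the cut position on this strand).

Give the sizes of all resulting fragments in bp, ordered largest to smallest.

129, 18 bp

HaeIII sites (GGCC) start at positions 37, 55.
HaeIII cuts after base 2 of each site, so after positions 38, 56.
Circular molecule, 2 cuts → 2 fragments:
  39–56 → 18 bp
  57–147 then 1–38 → 91 + 38 = 129 bp
Sorted largest to smallest: 129, 18 bp.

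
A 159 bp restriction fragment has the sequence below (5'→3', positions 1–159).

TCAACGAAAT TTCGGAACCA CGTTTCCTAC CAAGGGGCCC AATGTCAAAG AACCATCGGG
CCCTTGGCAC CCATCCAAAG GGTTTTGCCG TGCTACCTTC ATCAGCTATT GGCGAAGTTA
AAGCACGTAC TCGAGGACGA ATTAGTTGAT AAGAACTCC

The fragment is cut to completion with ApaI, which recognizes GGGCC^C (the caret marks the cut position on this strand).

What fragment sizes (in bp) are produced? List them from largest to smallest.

97, 39, 23 bp

ApaI sites (GGGCCC) start at positions 35, 58.
ApaI cuts after base 5 of each site (before the last base), so after positions 39, 62.
Linear molecule, 2 cuts → 3 fragments:
  1–39 → 39 bp
  40–62 → 23 bp
  63–159 → 97 bp
Sorted largest to smallest: 97, 39, 23 bp.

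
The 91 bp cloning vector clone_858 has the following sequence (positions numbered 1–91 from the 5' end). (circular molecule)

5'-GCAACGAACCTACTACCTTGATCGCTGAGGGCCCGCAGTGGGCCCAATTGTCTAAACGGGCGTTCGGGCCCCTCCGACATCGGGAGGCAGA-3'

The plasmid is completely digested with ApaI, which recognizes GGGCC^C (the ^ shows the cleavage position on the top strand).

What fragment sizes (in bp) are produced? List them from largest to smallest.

54, 26, 11 bp

ApaI sites (GGGCCC) start at positions 29, 40, 66.
ApaI cuts after base 5 of each site (before the last base), so after positions 33, 44, 70.
Circular molecule, 3 cuts → 3 fragments:
  34–44 → 11 bp
  45–70 → 26 bp
  71–91 then 1–33 → 21 + 33 = 54 bp
Sorted largest to smallest: 54, 26, 11 bp.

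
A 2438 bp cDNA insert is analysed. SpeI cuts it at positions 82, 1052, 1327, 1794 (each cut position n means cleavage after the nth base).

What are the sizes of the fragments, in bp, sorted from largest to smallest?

Linear molecule, 4 cuts → 5 fragments:
  82 − 0 = 82 bp
  1052 − 82 = 970 bp
  1327 − 1052 = 275 bp
  1794 − 1327 = 467 bp
  2438 − 1794 = 644 bp
Sorted largest to smallest: 970, 644, 467, 275, 82 bp.

970, 644, 467, 275, 82 bp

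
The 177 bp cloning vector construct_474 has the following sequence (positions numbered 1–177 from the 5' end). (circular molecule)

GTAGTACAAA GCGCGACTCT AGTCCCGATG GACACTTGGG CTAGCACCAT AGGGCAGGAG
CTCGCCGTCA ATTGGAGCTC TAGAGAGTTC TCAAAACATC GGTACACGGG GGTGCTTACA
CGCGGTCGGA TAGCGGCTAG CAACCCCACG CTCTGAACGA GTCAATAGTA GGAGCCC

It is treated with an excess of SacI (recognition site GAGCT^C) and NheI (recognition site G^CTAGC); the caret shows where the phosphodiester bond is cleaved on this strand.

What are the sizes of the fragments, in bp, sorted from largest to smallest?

81, 57, 22, 17 bp

SacI sites (GAGCTC) start at positions 58, 75.
SacI cuts after base 5 of each site (before the last base), so after positions 62, 79.
NheI sites (GCTAGC) start at positions 40, 136.
NheI cuts after the first base of each site, so after positions 40, 136.
Combined cut positions: 40, 62, 79, 136.
Circular molecule, 4 cuts → 4 fragments:
  41–62 → 22 bp
  63–79 → 17 bp
  80–136 → 57 bp
  137–177 then 1–40 → 41 + 40 = 81 bp
Sorted largest to smallest: 81, 57, 22, 17 bp.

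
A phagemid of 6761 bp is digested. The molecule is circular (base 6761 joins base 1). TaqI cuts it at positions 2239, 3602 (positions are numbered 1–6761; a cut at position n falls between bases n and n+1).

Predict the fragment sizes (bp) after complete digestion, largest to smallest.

Circular molecule, 2 cuts → 2 fragments:
  3602 − 2239 = 1363 bp
  wrap: 6761 − 3602 + 2239 = 5398 bp
Sorted largest to smallest: 5398, 1363 bp.

5398, 1363 bp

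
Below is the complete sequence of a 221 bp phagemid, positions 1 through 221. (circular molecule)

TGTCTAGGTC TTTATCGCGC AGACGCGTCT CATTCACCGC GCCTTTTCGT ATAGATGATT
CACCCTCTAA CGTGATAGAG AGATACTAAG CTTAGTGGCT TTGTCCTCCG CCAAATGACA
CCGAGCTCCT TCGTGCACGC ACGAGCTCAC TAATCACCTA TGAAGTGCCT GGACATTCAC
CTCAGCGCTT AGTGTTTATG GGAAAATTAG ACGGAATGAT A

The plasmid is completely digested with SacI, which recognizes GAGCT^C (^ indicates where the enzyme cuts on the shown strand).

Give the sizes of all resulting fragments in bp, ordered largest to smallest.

SacI sites (GAGCTC) start at positions 123, 143.
SacI cuts after base 5 of each site (before the last base), so after positions 127, 147.
Circular molecule, 2 cuts → 2 fragments:
  128–147 → 20 bp
  148–221 then 1–127 → 74 + 127 = 201 bp
Sorted largest to smallest: 201, 20 bp.

201, 20 bp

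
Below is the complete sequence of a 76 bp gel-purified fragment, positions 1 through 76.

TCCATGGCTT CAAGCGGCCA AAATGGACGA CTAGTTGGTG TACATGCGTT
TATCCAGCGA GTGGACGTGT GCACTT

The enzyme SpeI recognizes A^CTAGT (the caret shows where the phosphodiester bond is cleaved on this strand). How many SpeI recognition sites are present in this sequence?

1

ACTAGT occurs starting at position 30.
SpeI cuts at 1 site.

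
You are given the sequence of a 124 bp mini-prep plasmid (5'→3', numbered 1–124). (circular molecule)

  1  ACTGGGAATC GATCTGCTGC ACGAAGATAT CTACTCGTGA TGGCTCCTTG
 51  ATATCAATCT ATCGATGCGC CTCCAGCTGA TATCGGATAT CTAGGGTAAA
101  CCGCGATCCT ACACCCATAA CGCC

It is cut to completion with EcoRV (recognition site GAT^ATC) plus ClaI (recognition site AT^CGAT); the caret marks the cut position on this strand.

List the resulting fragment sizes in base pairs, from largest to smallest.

45, 24, 19, 19, 10, 7 bp

EcoRV sites (GATATC) start at positions 26, 50, 79, 86.
EcoRV cuts after base 3 of each site, so after positions 28, 52, 81, 88.
ClaI sites (ATCGAT) start at positions 8, 61.
ClaI cuts after base 2 of each site, so after positions 9, 62.
Combined cut positions: 9, 28, 52, 62, 81, 88.
Circular molecule, 6 cuts → 6 fragments:
  10–28 → 19 bp
  29–52 → 24 bp
  53–62 → 10 bp
  63–81 → 19 bp
  82–88 → 7 bp
  89–124 then 1–9 → 36 + 9 = 45 bp
Sorted largest to smallest: 45, 24, 19, 19, 10, 7 bp.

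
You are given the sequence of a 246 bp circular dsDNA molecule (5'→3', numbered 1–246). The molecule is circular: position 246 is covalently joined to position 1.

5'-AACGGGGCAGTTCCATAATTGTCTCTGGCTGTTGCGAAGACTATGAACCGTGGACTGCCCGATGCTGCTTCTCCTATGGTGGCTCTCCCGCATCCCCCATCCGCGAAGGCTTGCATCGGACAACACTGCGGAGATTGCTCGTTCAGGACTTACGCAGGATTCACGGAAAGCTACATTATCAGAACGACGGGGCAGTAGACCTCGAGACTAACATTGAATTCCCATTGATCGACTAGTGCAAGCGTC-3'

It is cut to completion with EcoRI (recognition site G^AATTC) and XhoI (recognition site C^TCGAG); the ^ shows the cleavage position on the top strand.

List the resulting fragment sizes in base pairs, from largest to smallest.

The EcoRI site (GAATTC) starts at position 216.
EcoRI cuts after the first base of each site, so after position 216.
The XhoI site (CTCGAG) starts at position 201.
XhoI cuts after the first base of each site, so after position 201.
Combined cut positions: 201, 216.
Circular molecule, 2 cuts → 2 fragments:
  202–216 → 15 bp
  217–246 then 1–201 → 30 + 201 = 231 bp
Sorted largest to smallest: 231, 15 bp.

231, 15 bp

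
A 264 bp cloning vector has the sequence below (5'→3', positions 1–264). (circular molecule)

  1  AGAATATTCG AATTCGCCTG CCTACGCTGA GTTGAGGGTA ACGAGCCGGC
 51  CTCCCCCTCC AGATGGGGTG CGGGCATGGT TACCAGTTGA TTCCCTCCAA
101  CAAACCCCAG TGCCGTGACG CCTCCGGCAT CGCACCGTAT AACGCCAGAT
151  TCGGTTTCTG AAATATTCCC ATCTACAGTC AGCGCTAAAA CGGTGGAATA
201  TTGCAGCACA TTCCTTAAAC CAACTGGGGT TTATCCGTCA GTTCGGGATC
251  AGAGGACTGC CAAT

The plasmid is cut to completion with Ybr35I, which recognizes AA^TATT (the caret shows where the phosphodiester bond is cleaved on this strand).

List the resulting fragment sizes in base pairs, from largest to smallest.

159, 70, 35 bp

Ybr35I sites (AATATT) start at positions 3, 162, 197.
Ybr35I cuts after base 2 of each site, so after positions 4, 163, 198.
Circular molecule, 3 cuts → 3 fragments:
  5–163 → 159 bp
  164–198 → 35 bp
  199–264 then 1–4 → 66 + 4 = 70 bp
Sorted largest to smallest: 159, 70, 35 bp.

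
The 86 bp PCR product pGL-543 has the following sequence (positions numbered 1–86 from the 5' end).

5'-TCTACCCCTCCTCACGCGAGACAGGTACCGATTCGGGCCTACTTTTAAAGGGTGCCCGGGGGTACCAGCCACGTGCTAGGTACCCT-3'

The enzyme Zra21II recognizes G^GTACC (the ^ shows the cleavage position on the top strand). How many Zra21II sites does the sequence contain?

GGTACC occurs starting at positions 24, 61, 79.
Zra21II cuts at 3 sites.

3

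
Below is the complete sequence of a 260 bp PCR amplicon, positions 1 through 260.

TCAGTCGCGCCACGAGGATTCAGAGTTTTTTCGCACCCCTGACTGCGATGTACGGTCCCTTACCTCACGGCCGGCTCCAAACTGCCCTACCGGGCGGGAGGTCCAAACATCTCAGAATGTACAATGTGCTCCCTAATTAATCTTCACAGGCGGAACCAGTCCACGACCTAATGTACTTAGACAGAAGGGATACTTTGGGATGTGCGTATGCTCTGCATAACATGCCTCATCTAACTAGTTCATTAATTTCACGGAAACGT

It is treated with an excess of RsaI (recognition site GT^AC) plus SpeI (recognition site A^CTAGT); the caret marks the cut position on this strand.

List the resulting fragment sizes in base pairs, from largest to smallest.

RsaI sites (GTAC) start at positions 50, 119, 173.
RsaI cuts after base 2 of each site, so after positions 51, 120, 174.
The SpeI site (ACTAGT) starts at position 234.
SpeI cuts after the first base of each site, so after position 234.
Combined cut positions: 51, 120, 174, 234.
Linear molecule, 4 cuts → 5 fragments:
  1–51 → 51 bp
  52–120 → 69 bp
  121–174 → 54 bp
  175–234 → 60 bp
  235–260 → 26 bp
Sorted largest to smallest: 69, 60, 54, 51, 26 bp.

69, 60, 54, 51, 26 bp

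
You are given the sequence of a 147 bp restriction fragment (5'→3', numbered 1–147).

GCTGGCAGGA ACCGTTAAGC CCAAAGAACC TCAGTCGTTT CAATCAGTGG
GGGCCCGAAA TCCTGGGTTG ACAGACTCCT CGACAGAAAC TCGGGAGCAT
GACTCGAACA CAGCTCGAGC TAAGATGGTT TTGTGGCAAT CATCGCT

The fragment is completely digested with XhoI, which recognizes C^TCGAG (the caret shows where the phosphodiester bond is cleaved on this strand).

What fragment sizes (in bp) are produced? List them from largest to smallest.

114, 33 bp

The XhoI site (CTCGAG) starts at position 114.
XhoI cuts after the first base of each site, so after position 114.
Linear molecule, 1 cut → 2 fragments:
  1–114 → 114 bp
  115–147 → 33 bp
Sorted largest to smallest: 114, 33 bp.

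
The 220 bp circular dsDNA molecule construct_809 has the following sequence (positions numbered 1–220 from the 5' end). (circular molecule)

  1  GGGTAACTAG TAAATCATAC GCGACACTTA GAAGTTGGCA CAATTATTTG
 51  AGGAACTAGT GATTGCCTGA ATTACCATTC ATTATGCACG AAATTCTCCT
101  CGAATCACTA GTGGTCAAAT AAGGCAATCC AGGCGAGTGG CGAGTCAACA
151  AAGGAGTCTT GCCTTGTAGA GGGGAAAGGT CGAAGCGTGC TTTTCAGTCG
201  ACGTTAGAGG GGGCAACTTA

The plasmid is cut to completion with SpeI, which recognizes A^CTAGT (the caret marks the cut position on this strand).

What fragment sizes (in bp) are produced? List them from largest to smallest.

SpeI sites (ACTAGT) start at positions 6, 55, 107.
SpeI cuts after the first base of each site, so after positions 6, 55, 107.
Circular molecule, 3 cuts → 3 fragments:
  7–55 → 49 bp
  56–107 → 52 bp
  108–220 then 1–6 → 113 + 6 = 119 bp
Sorted largest to smallest: 119, 52, 49 bp.

119, 52, 49 bp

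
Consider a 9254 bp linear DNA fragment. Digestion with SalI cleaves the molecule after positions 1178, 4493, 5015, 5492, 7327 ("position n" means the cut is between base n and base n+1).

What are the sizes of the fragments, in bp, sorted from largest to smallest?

3315, 1927, 1835, 1178, 522, 477 bp

Linear molecule, 5 cuts → 6 fragments:
  1178 − 0 = 1178 bp
  4493 − 1178 = 3315 bp
  5015 − 4493 = 522 bp
  5492 − 5015 = 477 bp
  7327 − 5492 = 1835 bp
  9254 − 7327 = 1927 bp
Sorted largest to smallest: 3315, 1927, 1835, 1178, 522, 477 bp.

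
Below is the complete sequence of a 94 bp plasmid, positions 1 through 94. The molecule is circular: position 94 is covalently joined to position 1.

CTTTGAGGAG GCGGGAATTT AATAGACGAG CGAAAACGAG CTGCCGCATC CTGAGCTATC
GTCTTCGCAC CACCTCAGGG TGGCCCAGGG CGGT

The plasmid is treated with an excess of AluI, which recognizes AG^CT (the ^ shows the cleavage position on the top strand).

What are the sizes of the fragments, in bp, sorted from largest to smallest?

79, 15 bp

AluI sites (AGCT) start at positions 39, 54.
AluI cuts after base 2 of each site, so after positions 40, 55.
Circular molecule, 2 cuts → 2 fragments:
  41–55 → 15 bp
  56–94 then 1–40 → 39 + 40 = 79 bp
Sorted largest to smallest: 79, 15 bp.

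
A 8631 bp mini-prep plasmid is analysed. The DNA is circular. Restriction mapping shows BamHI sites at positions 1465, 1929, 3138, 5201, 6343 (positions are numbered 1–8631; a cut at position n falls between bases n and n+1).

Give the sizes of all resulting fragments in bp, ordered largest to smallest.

3753, 2063, 1209, 1142, 464 bp

Circular molecule, 5 cuts → 5 fragments:
  1929 − 1465 = 464 bp
  3138 − 1929 = 1209 bp
  5201 − 3138 = 2063 bp
  6343 − 5201 = 1142 bp
  wrap: 8631 − 6343 + 1465 = 3753 bp
Sorted largest to smallest: 3753, 2063, 1209, 1142, 464 bp.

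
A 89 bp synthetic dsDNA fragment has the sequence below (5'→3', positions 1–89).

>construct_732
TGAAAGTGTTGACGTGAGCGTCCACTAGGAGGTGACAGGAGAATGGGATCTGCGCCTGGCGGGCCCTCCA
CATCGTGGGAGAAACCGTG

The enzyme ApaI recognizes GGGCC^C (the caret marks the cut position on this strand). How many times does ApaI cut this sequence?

GGGCCC occurs starting at position 61.
ApaI cuts at 1 site.

1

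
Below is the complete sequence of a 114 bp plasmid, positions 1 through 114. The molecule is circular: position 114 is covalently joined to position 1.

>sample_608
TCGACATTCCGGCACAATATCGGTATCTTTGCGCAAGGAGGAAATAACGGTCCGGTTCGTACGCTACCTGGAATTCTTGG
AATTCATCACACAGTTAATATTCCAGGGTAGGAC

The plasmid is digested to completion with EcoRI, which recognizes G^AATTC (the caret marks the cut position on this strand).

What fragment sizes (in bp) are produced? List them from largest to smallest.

105, 9 bp

EcoRI sites (GAATTC) start at positions 71, 80.
EcoRI cuts after the first base of each site, so after positions 71, 80.
Circular molecule, 2 cuts → 2 fragments:
  72–80 → 9 bp
  81–114 then 1–71 → 34 + 71 = 105 bp
Sorted largest to smallest: 105, 9 bp.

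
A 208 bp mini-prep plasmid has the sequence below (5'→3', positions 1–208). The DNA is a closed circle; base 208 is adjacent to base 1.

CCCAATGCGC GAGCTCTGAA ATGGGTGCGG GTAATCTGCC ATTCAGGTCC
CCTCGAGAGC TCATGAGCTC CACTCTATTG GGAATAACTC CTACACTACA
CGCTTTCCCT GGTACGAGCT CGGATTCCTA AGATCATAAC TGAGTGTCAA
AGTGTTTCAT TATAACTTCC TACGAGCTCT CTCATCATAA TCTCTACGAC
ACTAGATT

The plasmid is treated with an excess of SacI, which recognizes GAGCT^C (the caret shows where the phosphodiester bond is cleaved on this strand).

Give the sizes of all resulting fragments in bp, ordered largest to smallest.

58, 51, 46, 45, 8 bp

SacI sites (GAGCTC) start at positions 11, 57, 65, 116, 174.
SacI cuts after base 5 of each site (before the last base), so after positions 15, 61, 69, 120, 178.
Circular molecule, 5 cuts → 5 fragments:
  16–61 → 46 bp
  62–69 → 8 bp
  70–120 → 51 bp
  121–178 → 58 bp
  179–208 then 1–15 → 30 + 15 = 45 bp
Sorted largest to smallest: 58, 51, 46, 45, 8 bp.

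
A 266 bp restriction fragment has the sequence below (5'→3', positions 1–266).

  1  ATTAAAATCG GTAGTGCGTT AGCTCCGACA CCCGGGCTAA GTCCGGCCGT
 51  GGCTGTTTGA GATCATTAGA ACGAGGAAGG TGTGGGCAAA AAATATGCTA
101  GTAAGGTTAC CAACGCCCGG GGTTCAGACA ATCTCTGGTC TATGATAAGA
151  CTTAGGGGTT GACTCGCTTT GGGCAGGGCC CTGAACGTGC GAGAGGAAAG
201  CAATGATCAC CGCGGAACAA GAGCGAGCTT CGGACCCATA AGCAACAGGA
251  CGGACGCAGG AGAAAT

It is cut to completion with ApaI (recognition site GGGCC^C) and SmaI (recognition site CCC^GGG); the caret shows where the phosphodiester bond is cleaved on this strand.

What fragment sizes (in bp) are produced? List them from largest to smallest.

86, 85, 62, 33 bp

The ApaI site (GGGCCC) starts at position 176.
ApaI cuts after base 5 of each site (before the last base), so after position 180.
SmaI sites (CCCGGG) start at positions 31, 116.
SmaI cuts after base 3 of each site, so after positions 33, 118.
Combined cut positions: 33, 118, 180.
Linear molecule, 3 cuts → 4 fragments:
  1–33 → 33 bp
  34–118 → 85 bp
  119–180 → 62 bp
  181–266 → 86 bp
Sorted largest to smallest: 86, 85, 62, 33 bp.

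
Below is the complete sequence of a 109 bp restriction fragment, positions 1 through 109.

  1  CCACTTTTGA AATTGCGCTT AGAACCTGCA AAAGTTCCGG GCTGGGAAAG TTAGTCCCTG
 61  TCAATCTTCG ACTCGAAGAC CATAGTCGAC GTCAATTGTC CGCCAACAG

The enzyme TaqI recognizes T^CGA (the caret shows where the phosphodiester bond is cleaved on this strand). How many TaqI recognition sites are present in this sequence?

TCGA occurs starting at positions 68, 73, 86.
TaqI cuts at 3 sites.

3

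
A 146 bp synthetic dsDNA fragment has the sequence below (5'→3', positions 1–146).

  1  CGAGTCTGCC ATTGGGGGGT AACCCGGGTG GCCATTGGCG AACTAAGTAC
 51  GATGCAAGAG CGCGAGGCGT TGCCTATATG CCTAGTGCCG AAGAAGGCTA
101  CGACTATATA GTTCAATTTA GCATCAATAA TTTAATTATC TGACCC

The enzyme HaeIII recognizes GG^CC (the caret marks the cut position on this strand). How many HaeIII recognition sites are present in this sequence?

1

GGCC occurs starting at position 30.
HaeIII cuts at 1 site.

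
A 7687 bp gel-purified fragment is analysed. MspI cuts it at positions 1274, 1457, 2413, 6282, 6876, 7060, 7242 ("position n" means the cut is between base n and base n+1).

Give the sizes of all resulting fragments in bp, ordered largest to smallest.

Linear molecule, 7 cuts → 8 fragments:
  1274 − 0 = 1274 bp
  1457 − 1274 = 183 bp
  2413 − 1457 = 956 bp
  6282 − 2413 = 3869 bp
  6876 − 6282 = 594 bp
  7060 − 6876 = 184 bp
  7242 − 7060 = 182 bp
  7687 − 7242 = 445 bp
Sorted largest to smallest: 3869, 1274, 956, 594, 445, 184, 183, 182 bp.

3869, 1274, 956, 594, 445, 184, 183, 182 bp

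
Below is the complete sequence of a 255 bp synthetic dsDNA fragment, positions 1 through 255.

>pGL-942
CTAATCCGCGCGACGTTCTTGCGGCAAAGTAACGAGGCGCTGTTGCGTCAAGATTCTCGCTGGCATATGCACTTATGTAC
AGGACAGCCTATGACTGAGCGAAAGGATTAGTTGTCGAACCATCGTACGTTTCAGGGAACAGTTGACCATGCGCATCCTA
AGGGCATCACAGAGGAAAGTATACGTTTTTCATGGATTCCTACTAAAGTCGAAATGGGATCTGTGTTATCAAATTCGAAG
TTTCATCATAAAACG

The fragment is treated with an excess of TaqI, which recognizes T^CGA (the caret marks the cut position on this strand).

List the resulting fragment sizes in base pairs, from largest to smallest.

TaqI sites (TCGA) start at positions 115, 209, 235.
TaqI cuts after the first base of each site, so after positions 115, 209, 235.
Linear molecule, 3 cuts → 4 fragments:
  1–115 → 115 bp
  116–209 → 94 bp
  210–235 → 26 bp
  236–255 → 20 bp
Sorted largest to smallest: 115, 94, 26, 20 bp.

115, 94, 26, 20 bp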